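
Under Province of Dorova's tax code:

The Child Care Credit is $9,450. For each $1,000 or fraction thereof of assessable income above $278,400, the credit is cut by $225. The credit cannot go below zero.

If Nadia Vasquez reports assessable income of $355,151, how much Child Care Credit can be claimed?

$0

Child Care Credit: income exceeds $278,400 by $76,751 → 77 increments × $225 = $17,325 ≥ base, so the credit is $0.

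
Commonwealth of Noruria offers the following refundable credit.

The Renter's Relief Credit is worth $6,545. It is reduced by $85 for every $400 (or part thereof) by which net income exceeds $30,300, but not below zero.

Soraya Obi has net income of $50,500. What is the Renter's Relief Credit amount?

Renter's Relief Credit: income exceeds $30,300 by $20,200, which is 51 full-or-partial $400 increments; reduction = 51 × $85 = $4,335, leaving $2,210.

$2,210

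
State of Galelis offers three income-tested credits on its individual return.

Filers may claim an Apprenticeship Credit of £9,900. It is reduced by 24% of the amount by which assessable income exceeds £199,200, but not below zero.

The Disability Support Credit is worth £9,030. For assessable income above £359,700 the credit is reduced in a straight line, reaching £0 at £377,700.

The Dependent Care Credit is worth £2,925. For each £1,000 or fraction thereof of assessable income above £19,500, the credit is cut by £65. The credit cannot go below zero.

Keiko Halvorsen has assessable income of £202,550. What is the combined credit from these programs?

Apprenticeship Credit: 24% of the £3,350 excess over £199,200 is £804; credit = £9,900 − £804 = £9,096.
Disability Support Credit: £202,550 is at or below the £359,700 threshold, so the full £9,030 applies.
Dependent Care Credit: income exceeds £19,500 by £183,050 → 184 increments × £65 = £11,960 ≥ base, so the credit is £0.
Total: £9,096 + £9,030 + £0 = £18,126.

£18,126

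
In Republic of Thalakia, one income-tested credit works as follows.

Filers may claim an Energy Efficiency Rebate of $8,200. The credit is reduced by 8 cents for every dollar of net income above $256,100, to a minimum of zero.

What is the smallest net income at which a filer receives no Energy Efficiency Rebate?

The credit falls by 8% of each dollar above $256,100, so it reaches zero when the excess is $8,200 / 8% = $102,500: income = $256,100 + $102,500 = $358,600.

$358,600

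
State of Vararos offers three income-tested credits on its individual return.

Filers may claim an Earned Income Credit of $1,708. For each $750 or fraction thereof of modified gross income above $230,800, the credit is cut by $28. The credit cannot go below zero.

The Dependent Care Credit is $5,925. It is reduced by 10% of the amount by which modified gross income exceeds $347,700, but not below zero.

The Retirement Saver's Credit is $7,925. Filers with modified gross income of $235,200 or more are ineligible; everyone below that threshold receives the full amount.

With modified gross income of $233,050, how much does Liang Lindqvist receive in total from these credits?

Earned Income Credit: income exceeds $230,800 by $2,250, which is 3 full-or-partial $750 increments; reduction = 3 × $28 = $84, leaving $1,624.
Dependent Care Credit: $233,050 is at or below the $347,700 threshold, so the full $5,925 applies.
Retirement Saver's Credit: $233,050 is below the $235,200 cutoff, so the full $7,925 applies.
Total: $1,624 + $5,925 + $7,925 = $15,474.

$15,474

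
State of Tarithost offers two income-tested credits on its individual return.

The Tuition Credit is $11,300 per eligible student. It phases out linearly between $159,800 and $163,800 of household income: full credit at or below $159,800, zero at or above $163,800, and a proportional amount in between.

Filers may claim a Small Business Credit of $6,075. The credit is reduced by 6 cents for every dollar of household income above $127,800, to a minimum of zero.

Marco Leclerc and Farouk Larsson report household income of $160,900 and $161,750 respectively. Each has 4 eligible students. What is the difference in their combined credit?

Marco ($160,900): Tuition Credit: base = 4 × $11,300 = $45,200. $160,900 is $1,100 into a $4,000 phase-out range, leaving 2,900/4,000 of the credit: $45,200 × 2,900/4,000 = $32,770. Small Business Credit: 6% of the $33,100 excess over $127,800 is $1,986; credit = $6,075 − $1,986 = $4,089. total $32,770 + $4,089 = $36,859
Farouk ($161,750): Tuition Credit: base = 4 × $11,300 = $45,200. $161,750 is $1,950 into a $4,000 phase-out range, leaving 2,050/4,000 of the credit: $45,200 × 2,050/4,000 = $23,165. Small Business Credit: 6% of the $33,950 excess over $127,800 is $2,037; credit = $6,075 − $2,037 = $4,038. total $23,165 + $4,038 = $27,203
Difference: |$36,859 − $27,203| = $9,656.

$9,656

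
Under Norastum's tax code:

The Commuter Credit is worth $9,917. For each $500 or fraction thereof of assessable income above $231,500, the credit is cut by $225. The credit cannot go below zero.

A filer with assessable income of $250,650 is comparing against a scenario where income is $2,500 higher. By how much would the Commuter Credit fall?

At $250,650 — income exceeds $231,500 by $19,150, which is 39 full-or-partial $500 increments; reduction = 39 × $225 = $8,775, leaving $1,142.
At $253,150 — income exceeds $231,500 by $21,650, which is 44 full-or-partial $500 increments; reduction = 44 × $225 = $9,900, leaving $17.
Lost: $1,142 − $17 = $1,125.

$1,125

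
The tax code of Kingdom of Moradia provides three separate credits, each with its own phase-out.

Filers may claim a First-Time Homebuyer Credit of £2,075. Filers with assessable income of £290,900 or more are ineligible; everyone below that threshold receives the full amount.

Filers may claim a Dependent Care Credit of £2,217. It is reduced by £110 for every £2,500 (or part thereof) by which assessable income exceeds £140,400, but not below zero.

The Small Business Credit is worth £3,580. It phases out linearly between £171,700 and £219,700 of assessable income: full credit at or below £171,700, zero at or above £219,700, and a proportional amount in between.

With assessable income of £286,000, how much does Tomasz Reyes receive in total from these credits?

£2,075

First-Time Homebuyer Credit: £286,000 is below the £290,900 cutoff, so the full £2,075 applies.
Dependent Care Credit: income exceeds £140,400 by £145,600 → 59 increments × £110 = £6,490 ≥ base, so the credit is £0.
Small Business Credit: £286,000 is at or above £219,700, so the credit is £0.
Total: £2,075 + £0 + £0 = £2,075.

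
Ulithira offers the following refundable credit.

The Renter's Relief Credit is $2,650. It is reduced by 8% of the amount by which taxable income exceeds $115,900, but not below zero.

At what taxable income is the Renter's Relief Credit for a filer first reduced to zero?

$149,025

The credit falls by 8% of each dollar above $115,900, so it reaches zero when the excess is $2,650 / 8% = $33,125: income = $115,900 + $33,125 = $149,025.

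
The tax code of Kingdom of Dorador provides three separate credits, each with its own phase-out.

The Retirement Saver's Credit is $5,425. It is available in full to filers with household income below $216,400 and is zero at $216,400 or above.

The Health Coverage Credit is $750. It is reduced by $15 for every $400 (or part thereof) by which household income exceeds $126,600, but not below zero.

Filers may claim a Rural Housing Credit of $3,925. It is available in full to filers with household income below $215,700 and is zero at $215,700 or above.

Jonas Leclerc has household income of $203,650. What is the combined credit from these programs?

Retirement Saver's Credit: $203,650 is below the $216,400 cutoff, so the full $5,425 applies.
Health Coverage Credit: income exceeds $126,600 by $77,050 → 193 increments × $15 = $2,895 ≥ base, so the credit is $0.
Rural Housing Credit: $203,650 is below the $215,700 cutoff, so the full $3,925 applies.
Total: $5,425 + $0 + $3,925 = $9,350.

$9,350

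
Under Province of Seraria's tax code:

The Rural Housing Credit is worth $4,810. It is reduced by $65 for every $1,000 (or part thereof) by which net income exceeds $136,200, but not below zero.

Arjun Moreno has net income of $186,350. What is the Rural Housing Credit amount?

$1,495

Rural Housing Credit: income exceeds $136,200 by $50,150, which is 51 full-or-partial $1,000 increments; reduction = 51 × $65 = $3,315, leaving $1,495.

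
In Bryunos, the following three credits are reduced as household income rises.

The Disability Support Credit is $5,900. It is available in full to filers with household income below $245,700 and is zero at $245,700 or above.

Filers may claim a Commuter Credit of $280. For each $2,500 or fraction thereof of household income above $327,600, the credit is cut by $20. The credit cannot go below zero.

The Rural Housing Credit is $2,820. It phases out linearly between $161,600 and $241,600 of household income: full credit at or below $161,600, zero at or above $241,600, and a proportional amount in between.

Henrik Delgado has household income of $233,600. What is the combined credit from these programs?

$6,462

Disability Support Credit: $233,600 is below the $245,700 cutoff, so the full $5,900 applies.
Commuter Credit: $233,600 is at or below the $327,600 threshold, so the full $280 applies.
Rural Housing Credit: $233,600 is $72,000 into a $80,000 phase-out range, leaving 8,000/80,000 of the credit: $2,820 × 8,000/80,000 = $282.
Total: $5,900 + $280 + $282 = $6,462.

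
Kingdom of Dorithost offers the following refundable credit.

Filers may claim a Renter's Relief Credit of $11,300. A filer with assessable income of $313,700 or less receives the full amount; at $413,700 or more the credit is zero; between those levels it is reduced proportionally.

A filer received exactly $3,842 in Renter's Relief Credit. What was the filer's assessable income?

$379,700

$3,842 is 3,842/11,300 of the full $11,300, so 7,458/11,300 of the $100,000 range has been used: income = $313,700 + $100,000 × 7,458/11,300 = $379,700.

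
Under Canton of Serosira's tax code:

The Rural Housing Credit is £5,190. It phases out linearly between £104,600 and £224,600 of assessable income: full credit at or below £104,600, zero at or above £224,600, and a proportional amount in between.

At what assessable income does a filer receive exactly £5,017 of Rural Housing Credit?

£108,600

£5,017 is 5,017/5,190 of the full £5,190, so 173/5,190 of the £120,000 range has been used: income = £104,600 + £120,000 × 173/5,190 = £108,600.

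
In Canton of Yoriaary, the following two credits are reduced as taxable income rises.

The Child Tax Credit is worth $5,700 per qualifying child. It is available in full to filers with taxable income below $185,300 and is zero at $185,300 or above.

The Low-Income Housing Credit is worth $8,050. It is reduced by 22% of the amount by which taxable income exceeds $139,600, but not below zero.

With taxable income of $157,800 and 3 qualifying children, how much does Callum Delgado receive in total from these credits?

Child Tax Credit: base = 3 × $5,700 = $17,100. $157,800 is below the $185,300 cutoff, so the full $17,100 applies.
Low-Income Housing Credit: 22% of the $18,200 excess over $139,600 is $4,004; credit = $8,050 − $4,004 = $4,046.
Total: $17,100 + $4,046 = $21,146.

$21,146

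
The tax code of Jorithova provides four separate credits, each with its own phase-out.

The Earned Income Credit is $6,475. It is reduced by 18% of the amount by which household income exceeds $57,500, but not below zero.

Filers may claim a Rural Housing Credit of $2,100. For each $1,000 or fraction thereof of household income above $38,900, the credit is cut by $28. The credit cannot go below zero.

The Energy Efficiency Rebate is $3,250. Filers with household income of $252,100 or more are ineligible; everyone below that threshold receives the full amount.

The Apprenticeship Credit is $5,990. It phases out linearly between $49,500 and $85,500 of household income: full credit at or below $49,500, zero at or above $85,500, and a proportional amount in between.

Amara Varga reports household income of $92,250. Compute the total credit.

$4,058

Earned Income Credit: 18% of the $34,750 excess over $57,500 is $6,255; credit = $6,475 − $6,255 = $220.
Rural Housing Credit: income exceeds $38,900 by $53,350, which is 54 full-or-partial $1,000 increments; reduction = 54 × $28 = $1,512, leaving $588.
Energy Efficiency Rebate: $92,250 is below the $252,100 cutoff, so the full $3,250 applies.
Apprenticeship Credit: $92,250 is at or above $85,500, so the credit is $0.
Total: $220 + $588 + $3,250 + $0 = $4,058.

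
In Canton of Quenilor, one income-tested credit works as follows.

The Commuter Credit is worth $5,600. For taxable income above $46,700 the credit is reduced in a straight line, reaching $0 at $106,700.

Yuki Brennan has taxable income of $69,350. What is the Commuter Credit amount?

Commuter Credit: $69,350 is $22,650 into a $60,000 phase-out range, leaving 37,350/60,000 of the credit: $5,600 × 37,350/60,000 = $3,486.

$3,486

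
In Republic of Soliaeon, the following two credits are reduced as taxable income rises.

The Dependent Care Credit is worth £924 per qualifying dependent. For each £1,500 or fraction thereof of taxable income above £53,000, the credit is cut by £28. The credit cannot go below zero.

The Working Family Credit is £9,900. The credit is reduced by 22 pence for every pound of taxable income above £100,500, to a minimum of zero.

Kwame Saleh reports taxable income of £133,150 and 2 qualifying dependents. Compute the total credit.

£3,053

Dependent Care Credit: base = 2 × £924 = £1,848. income exceeds £53,000 by £80,150, which is 54 full-or-partial £1,500 increments; reduction = 54 × £28 = £1,512, leaving £336.
Working Family Credit: 22% of the £32,650 excess over £100,500 is £7,183; credit = £9,900 − £7,183 = £2,717.
Total: £336 + £2,717 = £3,053.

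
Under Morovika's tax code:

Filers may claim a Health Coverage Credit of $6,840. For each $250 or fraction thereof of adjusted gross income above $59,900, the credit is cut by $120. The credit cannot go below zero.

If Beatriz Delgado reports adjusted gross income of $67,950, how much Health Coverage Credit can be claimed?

Health Coverage Credit: income exceeds $59,900 by $8,050, which is 33 full-or-partial $250 increments; reduction = 33 × $120 = $3,960, leaving $2,880.

$2,880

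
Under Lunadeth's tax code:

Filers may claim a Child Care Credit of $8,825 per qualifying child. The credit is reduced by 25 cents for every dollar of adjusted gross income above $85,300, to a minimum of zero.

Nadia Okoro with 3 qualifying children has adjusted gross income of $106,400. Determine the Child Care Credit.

Child Care Credit: base = 3 × $8,825 = $26,475. 25% of the $21,100 excess over $85,300 is $5,275; credit = $26,475 − $5,275 = $21,200.

$21,200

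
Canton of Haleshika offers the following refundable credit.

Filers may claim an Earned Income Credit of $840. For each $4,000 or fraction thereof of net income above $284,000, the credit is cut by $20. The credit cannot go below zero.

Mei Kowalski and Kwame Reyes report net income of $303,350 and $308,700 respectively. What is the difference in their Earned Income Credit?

Mei ($303,350): Earned Income Credit: income exceeds $284,000 by $19,350, which is 5 full-or-partial $4,000 increments; reduction = 5 × $20 = $100, leaving $740.
Kwame ($308,700): Earned Income Credit: income exceeds $284,000 by $24,700, which is 7 full-or-partial $4,000 increments; reduction = 7 × $20 = $140, leaving $700.
Difference: |$740 − $700| = $40.

$40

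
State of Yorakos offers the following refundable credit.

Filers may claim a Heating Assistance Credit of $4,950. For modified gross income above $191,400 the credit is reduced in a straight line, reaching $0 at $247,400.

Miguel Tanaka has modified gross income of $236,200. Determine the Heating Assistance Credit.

Heating Assistance Credit: $236,200 is $44,800 into a $56,000 phase-out range, leaving 11,200/56,000 of the credit: $4,950 × 11,200/56,000 = $990.

$990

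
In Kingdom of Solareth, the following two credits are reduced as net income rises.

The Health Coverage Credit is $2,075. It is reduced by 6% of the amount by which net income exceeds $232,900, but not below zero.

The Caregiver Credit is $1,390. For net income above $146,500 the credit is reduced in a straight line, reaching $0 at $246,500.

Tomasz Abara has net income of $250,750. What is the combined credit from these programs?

$1,004

Health Coverage Credit: 6% of the $17,850 excess over $232,900 is $1,071; credit = $2,075 − $1,071 = $1,004.
Caregiver Credit: $250,750 is at or above $246,500, so the credit is $0.
Total: $1,004 + $0 = $1,004.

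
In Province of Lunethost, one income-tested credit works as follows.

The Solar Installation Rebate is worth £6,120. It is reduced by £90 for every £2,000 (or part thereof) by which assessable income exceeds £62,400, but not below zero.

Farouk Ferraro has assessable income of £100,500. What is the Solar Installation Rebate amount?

Solar Installation Rebate: income exceeds £62,400 by £38,100, which is 20 full-or-partial £2,000 increments; reduction = 20 × £90 = £1,800, leaving £4,320.

£4,320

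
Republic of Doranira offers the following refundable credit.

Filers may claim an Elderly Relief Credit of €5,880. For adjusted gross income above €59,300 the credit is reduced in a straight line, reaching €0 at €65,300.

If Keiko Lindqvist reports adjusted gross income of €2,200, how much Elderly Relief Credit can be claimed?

Elderly Relief Credit: €2,200 is at or below the €59,300 threshold, so the full €5,880 applies.

€5,880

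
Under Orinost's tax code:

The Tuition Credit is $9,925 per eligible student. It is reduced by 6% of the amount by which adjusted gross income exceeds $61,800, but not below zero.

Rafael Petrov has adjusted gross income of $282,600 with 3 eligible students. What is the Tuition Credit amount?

Tuition Credit: base = 3 × $9,925 = $29,775. 6% of the $220,800 excess over $61,800 is $13,248; credit = $29,775 − $13,248 = $16,527.

$16,527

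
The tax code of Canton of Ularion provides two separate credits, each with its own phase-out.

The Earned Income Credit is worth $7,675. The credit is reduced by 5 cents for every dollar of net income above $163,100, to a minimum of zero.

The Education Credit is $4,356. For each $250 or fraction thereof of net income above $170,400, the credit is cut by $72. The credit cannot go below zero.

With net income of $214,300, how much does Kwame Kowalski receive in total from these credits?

Earned Income Credit: 5% of the $51,200 excess over $163,100 is $2,560; credit = $7,675 − $2,560 = $5,115.
Education Credit: income exceeds $170,400 by $43,900 → 176 increments × $72 = $12,672 ≥ base, so the credit is $0.
Total: $5,115 + $0 = $5,115.

$5,115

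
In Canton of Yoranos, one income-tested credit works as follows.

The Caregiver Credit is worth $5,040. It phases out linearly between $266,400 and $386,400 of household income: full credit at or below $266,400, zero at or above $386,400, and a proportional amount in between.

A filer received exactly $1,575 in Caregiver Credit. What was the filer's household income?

$1,575 is 1,575/5,040 of the full $5,040, so 3,465/5,040 of the $120,000 range has been used: income = $266,400 + $120,000 × 3,465/5,040 = $348,900.

$348,900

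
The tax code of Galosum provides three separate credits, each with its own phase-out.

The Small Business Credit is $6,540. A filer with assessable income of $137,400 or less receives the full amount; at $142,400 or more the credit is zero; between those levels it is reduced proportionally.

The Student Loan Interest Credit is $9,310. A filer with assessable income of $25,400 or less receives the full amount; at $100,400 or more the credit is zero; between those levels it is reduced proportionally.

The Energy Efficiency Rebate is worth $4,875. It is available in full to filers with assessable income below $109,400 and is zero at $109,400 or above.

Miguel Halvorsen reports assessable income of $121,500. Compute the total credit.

$6,540

Small Business Credit: $121,500 is at or below the $137,400 threshold, so the full $6,540 applies.
Student Loan Interest Credit: $121,500 is at or above $100,400, so the credit is $0.
Energy Efficiency Rebate: $121,500 meets or exceeds the $109,400 cutoff, so the credit is $0.
Total: $6,540 + $0 + $0 = $6,540.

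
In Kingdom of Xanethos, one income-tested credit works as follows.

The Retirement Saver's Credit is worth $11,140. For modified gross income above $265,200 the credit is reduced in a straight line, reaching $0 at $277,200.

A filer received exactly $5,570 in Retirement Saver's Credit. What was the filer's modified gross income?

$5,570 is 5,570/11,140 of the full $11,140, so 5,570/11,140 of the $12,000 range has been used: income = $265,200 + $12,000 × 5,570/11,140 = $271,200.

$271,200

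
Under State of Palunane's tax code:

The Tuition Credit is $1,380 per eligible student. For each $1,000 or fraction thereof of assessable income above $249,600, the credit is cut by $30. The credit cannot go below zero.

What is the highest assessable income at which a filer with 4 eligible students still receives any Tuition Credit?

Full credit = 4 × $1,380 = $5,520.
After 183 increments the reduction is 183 × $30 = $5,490, leaving $30; one more increment wipes it out. Increment 183 ends at excess 183 × $1,000 = $183,000, so the highest qualifying income is $249,600 + $183,000 = $432,600.

$432,600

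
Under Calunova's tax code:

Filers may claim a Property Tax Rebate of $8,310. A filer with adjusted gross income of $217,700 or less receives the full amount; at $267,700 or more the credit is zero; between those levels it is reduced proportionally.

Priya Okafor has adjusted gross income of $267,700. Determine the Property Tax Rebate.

$0

Property Tax Rebate: $267,700 is at or above $267,700, so the credit is $0.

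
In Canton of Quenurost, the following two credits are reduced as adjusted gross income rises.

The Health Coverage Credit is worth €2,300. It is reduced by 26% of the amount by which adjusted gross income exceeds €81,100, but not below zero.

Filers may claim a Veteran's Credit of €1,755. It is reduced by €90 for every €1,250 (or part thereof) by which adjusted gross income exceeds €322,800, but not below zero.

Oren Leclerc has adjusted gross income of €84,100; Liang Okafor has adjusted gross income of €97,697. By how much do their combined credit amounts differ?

€1,520

Oren (€84,100): Health Coverage Credit: 26% of the €3,000 excess over €81,100 is €780; credit = €2,300 − €780 = €1,520. Veteran's Credit: €84,100 is at or below the €322,800 threshold, so the full €1,755 applies. total €1,520 + €1,755 = €3,275
Liang (€97,697): Health Coverage Credit: 26% of the €16,597 excess over €81,100 is €4,315.22 ≥ base, so the credit is €0. Veteran's Credit: €97,697 is at or below the €322,800 threshold, so the full €1,755 applies. total €0 + €1,755 = €1,755
Difference: |€3,275 − €1,755| = €1,520.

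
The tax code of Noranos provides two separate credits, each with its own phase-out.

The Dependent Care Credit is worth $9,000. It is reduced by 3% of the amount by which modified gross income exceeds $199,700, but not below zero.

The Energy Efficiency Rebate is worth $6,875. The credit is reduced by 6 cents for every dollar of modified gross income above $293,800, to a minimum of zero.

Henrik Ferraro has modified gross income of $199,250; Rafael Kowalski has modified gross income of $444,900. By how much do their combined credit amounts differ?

Henrik ($199,250): Dependent Care Credit: $199,250 is at or below the $199,700 threshold, so the full $9,000 applies. Energy Efficiency Rebate: $199,250 is at or below the $293,800 threshold, so the full $6,875 applies. total $9,000 + $6,875 = $15,875
Rafael ($444,900): Dependent Care Credit: 3% of the $245,200 excess over $199,700 is $7,356; credit = $9,000 − $7,356 = $1,644. Energy Efficiency Rebate: 6% of the $151,100 excess over $293,800 is $9,066 ≥ base, so the credit is $0. total $1,644 + $0 = $1,644
Difference: |$15,875 − $1,644| = $14,231.

$14,231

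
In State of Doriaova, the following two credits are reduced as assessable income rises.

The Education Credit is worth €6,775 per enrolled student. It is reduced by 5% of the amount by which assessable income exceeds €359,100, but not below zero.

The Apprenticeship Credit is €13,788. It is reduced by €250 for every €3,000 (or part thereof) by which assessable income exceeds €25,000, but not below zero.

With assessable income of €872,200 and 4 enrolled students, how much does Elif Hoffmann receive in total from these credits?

€1,445

Education Credit: base = 4 × €6,775 = €27,100. 5% of the €513,100 excess over €359,100 is €25,655; credit = €27,100 − €25,655 = €1,445.
Apprenticeship Credit: income exceeds €25,000 by €847,200 → 283 increments × €250 = €70,750 ≥ base, so the credit is €0.
Total: €1,445 + €0 = €1,445.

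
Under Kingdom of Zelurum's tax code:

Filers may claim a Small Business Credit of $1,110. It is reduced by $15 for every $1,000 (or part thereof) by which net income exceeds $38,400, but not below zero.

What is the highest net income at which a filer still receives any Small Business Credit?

After 73 increments the reduction is 73 × $15 = $1,095, leaving $15; one more increment wipes it out. Increment 73 ends at excess 73 × $1,000 = $73,000, so the highest qualifying income is $38,400 + $73,000 = $111,400.

$111,400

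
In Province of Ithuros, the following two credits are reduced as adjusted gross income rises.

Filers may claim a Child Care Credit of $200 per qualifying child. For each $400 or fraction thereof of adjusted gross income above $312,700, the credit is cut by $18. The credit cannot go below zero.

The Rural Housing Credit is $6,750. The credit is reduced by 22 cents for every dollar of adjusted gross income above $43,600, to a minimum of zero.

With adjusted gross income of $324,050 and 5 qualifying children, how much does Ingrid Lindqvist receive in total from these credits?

$478

Child Care Credit: base = 5 × $200 = $1,000. income exceeds $312,700 by $11,350, which is 29 full-or-partial $400 increments; reduction = 29 × $18 = $522, leaving $478.
Rural Housing Credit: 22% of the $280,450 excess over $43,600 is $61,699 ≥ base, so the credit is $0.
Total: $478 + $0 = $478.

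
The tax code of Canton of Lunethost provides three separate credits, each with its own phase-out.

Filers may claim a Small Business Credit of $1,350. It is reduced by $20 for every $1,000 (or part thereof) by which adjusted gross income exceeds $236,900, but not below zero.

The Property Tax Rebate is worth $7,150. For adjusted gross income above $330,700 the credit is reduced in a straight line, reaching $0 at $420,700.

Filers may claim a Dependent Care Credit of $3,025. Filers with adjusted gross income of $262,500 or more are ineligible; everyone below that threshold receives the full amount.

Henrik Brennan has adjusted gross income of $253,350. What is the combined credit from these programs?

$11,185

Small Business Credit: income exceeds $236,900 by $16,450, which is 17 full-or-partial $1,000 increments; reduction = 17 × $20 = $340, leaving $1,010.
Property Tax Rebate: $253,350 is at or below the $330,700 threshold, so the full $7,150 applies.
Dependent Care Credit: $253,350 is below the $262,500 cutoff, so the full $3,025 applies.
Total: $1,010 + $7,150 + $3,025 = $11,185.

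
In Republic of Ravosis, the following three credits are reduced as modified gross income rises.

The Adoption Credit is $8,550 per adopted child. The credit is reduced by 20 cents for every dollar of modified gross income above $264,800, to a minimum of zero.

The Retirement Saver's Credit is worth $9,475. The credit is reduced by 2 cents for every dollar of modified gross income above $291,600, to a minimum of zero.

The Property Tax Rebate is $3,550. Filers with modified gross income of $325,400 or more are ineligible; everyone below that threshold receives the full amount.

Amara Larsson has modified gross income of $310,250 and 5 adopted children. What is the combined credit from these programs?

Adoption Credit: base = 5 × $8,550 = $42,750. 20% of the $45,450 excess over $264,800 is $9,090; credit = $42,750 − $9,090 = $33,660.
Retirement Saver's Credit: 2% of the $18,650 excess over $291,600 is $373; credit = $9,475 − $373 = $9,102.
Property Tax Rebate: $310,250 is below the $325,400 cutoff, so the full $3,550 applies.
Total: $33,660 + $9,102 + $3,550 = $46,312.

$46,312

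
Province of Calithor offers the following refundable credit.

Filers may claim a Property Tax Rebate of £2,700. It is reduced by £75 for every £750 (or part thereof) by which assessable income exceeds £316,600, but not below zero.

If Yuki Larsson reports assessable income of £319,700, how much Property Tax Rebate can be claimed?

Property Tax Rebate: income exceeds £316,600 by £3,100, which is 5 full-or-partial £750 increments; reduction = 5 × £75 = £375, leaving £2,325.

£2,325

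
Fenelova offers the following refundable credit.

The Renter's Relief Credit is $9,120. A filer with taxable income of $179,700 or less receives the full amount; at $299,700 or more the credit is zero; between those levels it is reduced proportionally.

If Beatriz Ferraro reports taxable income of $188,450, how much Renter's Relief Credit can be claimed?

Renter's Relief Credit: $188,450 is $8,750 into a $120,000 phase-out range, leaving 111,250/120,000 of the credit: $9,120 × 111,250/120,000 = $8,455.

$8,455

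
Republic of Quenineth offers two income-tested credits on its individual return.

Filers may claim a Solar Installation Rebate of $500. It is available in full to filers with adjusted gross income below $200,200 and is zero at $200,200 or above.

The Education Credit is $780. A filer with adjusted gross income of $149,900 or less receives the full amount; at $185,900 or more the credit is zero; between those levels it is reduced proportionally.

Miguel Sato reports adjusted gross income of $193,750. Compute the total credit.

Solar Installation Rebate: $193,750 is below the $200,200 cutoff, so the full $500 applies.
Education Credit: $193,750 is at or above $185,900, so the credit is $0.
Total: $500 + $0 = $500.

$500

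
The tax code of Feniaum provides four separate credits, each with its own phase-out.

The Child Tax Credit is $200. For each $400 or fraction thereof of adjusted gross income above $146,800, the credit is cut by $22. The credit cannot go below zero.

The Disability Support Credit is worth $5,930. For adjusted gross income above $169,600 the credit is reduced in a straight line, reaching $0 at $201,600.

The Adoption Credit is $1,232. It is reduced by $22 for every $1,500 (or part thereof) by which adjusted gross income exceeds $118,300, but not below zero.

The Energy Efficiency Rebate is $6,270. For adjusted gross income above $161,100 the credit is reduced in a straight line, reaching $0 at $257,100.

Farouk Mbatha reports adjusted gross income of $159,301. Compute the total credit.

$12,816

Child Tax Credit: income exceeds $146,800 by $12,501 → 32 increments × $22 = $704 ≥ base, so the credit is $0.
Disability Support Credit: $159,301 is at or below the $169,600 threshold, so the full $5,930 applies.
Adoption Credit: income exceeds $118,300 by $41,001, which is 28 full-or-partial $1,500 increments; reduction = 28 × $22 = $616, leaving $616.
Energy Efficiency Rebate: $159,301 is at or below the $161,100 threshold, so the full $6,270 applies.
Total: $0 + $5,930 + $616 + $6,270 = $12,816.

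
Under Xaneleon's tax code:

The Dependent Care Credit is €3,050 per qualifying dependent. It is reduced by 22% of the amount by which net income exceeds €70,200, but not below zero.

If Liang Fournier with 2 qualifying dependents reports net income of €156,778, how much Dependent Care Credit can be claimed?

Dependent Care Credit: base = 2 × €3,050 = €6,100. 22% of the €86,578 excess over €70,200 is €19,047.16 ≥ base, so the credit is €0.

€0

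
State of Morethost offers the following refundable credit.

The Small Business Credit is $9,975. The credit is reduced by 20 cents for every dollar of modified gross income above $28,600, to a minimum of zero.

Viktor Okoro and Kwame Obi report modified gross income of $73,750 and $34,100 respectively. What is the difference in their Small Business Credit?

$7,930

Viktor ($73,750): Small Business Credit: 20% of the $45,150 excess over $28,600 is $9,030; credit = $9,975 − $9,030 = $945.
Kwame ($34,100): Small Business Credit: 20% of the $5,500 excess over $28,600 is $1,100; credit = $9,975 − $1,100 = $8,875.
Difference: |$945 − $8,875| = $7,930.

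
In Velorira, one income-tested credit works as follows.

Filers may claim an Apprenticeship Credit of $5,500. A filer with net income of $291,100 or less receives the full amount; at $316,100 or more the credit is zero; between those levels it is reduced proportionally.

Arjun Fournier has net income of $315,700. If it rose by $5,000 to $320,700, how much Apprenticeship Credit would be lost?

At $315,700 — $315,700 is $24,600 into a $25,000 phase-out range, leaving 400/25,000 of the credit: $5,500 × 400/25,000 = $88.
At $320,700 — $320,700 is at or above $316,100, so the credit is $0.
Lost: $88 − $0 = $88.

$88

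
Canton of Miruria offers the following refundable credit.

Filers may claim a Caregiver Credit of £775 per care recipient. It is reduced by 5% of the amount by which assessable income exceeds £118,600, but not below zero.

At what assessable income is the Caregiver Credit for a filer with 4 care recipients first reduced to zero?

Full credit = 4 × £775 = £3,100.
The credit falls by 5% of each pound above £118,600, so it reaches zero when the excess is £3,100 / 5% = £62,000: income = £118,600 + £62,000 = £180,600.

£180,600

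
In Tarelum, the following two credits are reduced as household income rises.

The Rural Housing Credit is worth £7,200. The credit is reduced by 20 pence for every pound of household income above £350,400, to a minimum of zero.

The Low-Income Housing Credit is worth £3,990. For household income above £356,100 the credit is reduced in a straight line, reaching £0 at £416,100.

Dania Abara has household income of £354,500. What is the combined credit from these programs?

£10,370

Rural Housing Credit: 20% of the £4,100 excess over £350,400 is £820; credit = £7,200 − £820 = £6,380.
Low-Income Housing Credit: £354,500 is at or below the £356,100 threshold, so the full £3,990 applies.
Total: £6,380 + £3,990 = £10,370.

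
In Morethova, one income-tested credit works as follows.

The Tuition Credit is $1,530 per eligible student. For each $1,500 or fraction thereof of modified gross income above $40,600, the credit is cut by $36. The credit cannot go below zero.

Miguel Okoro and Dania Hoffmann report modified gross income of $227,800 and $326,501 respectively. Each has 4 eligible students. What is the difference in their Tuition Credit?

$1,620

Miguel ($227,800): Tuition Credit: base = 4 × $1,530 = $6,120. income exceeds $40,600 by $187,200, which is 125 full-or-partial $1,500 increments; reduction = 125 × $36 = $4,500, leaving $1,620.
Dania ($326,501): Tuition Credit: base = 4 × $1,530 = $6,120. income exceeds $40,600 by $285,901 → 191 increments × $36 = $6,876 ≥ base, so the credit is $0.
Difference: |$1,620 − $0| = $1,620.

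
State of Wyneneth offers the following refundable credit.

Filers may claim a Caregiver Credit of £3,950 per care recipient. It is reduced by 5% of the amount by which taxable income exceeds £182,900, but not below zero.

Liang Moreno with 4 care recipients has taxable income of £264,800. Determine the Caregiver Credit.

£11,705

Caregiver Credit: base = 4 × £3,950 = £15,800. 5% of the £81,900 excess over £182,900 is £4,095; credit = £15,800 − £4,095 = £11,705.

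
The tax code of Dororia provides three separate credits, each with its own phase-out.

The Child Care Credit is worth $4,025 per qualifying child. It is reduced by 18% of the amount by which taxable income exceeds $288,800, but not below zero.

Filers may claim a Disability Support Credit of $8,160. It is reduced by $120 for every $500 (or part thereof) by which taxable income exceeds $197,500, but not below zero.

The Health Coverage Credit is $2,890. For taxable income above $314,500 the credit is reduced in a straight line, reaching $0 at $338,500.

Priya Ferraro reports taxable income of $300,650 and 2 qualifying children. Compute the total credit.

$8,807

Child Care Credit: base = 2 × $4,025 = $8,050. 18% of the $11,850 excess over $288,800 is $2,133; credit = $8,050 − $2,133 = $5,917.
Disability Support Credit: income exceeds $197,500 by $103,150 → 207 increments × $120 = $24,840 ≥ base, so the credit is $0.
Health Coverage Credit: $300,650 is at or below the $314,500 threshold, so the full $2,890 applies.
Total: $5,917 + $0 + $2,890 = $8,807.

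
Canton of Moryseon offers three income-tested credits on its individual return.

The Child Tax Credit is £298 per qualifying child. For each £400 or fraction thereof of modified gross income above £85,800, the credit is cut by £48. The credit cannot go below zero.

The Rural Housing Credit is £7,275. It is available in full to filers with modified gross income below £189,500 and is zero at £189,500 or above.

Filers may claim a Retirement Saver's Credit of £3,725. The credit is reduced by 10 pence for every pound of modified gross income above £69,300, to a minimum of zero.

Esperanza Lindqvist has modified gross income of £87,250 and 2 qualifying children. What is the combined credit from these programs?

£9,609

Child Tax Credit: base = 2 × £298 = £596. income exceeds £85,800 by £1,450, which is 4 full-or-partial £400 increments; reduction = 4 × £48 = £192, leaving £404.
Rural Housing Credit: £87,250 is below the £189,500 cutoff, so the full £7,275 applies.
Retirement Saver's Credit: 10% of the £17,950 excess over £69,300 is £1,795; credit = £3,725 − £1,795 = £1,930.
Total: £404 + £7,275 + £1,930 = £9,609.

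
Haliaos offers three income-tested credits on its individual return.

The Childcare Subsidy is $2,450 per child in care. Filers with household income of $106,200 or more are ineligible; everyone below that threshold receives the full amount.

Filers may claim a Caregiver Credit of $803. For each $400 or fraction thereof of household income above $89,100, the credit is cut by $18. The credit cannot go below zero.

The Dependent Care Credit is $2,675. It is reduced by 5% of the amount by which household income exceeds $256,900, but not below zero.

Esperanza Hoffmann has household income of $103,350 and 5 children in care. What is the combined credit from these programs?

Childcare Subsidy: base = 5 × $2,450 = $12,250. $103,350 is below the $106,200 cutoff, so the full $12,250 applies.
Caregiver Credit: income exceeds $89,100 by $14,250, which is 36 full-or-partial $400 increments; reduction = 36 × $18 = $648, leaving $155.
Dependent Care Credit: $103,350 is at or below the $256,900 threshold, so the full $2,675 applies.
Total: $12,250 + $155 + $2,675 = $15,080.

$15,080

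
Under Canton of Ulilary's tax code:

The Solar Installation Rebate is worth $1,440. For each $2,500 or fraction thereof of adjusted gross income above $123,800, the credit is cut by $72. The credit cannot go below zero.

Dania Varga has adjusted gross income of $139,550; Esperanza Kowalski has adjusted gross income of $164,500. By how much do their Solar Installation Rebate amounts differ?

Dania ($139,550): Solar Installation Rebate: income exceeds $123,800 by $15,750, which is 7 full-or-partial $2,500 increments; reduction = 7 × $72 = $504, leaving $936.
Esperanza ($164,500): Solar Installation Rebate: income exceeds $123,800 by $40,700, which is 17 full-or-partial $2,500 increments; reduction = 17 × $72 = $1,224, leaving $216.
Difference: |$936 − $216| = $720.

$720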